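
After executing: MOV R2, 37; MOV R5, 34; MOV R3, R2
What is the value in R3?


Register state trace:
  MOV R2, 37  → R2 = 37
  MOV R5, 34  → R5 = 34
  MOV R3, R2  → R3 = 37
Final: R3 = 37

37


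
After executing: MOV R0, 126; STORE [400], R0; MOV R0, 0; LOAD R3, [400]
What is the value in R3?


Register and memory trace:
  MOV R0, 126  → R0 = 126
  STORE [400], R0  → mem[400] = 126
  MOV R0, 0  → R0 = 0
  LOAD R3, [400]  → R3 = mem[400] = 126
Final: R3 = 126

126


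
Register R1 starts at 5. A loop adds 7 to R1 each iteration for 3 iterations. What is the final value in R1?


Starting value: R1 = 5
  Iter 1: R1 = 5 + 7 = 12
  Iter 2: R1 = 12 + 7 = 19
  Iter 3: R1 = 19 + 7 = 26
Final: R1 = 26

26


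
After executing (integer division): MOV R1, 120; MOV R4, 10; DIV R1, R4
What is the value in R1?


Register state trace:
  MOV R1, 120  → R1 = 120
  MOV R4, 10  → R4 = 10
  DIV R1, R4  → R1 = 120 // 10 = 12
Final: R1 = 12

12


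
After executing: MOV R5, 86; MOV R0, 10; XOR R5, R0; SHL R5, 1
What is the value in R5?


Register state trace:
  MOV R5, 86  → R5 = 86 (0b01010110)
  MOV R0, 10  → R0 = 10 (0b00001010)
  XOR R5, R0  → R5 = 86 XOR 10 = 92 (0b01011100)
  SHL R5, 1  → R5 = 92 << 1 = 184
Final: R5 = 184

184


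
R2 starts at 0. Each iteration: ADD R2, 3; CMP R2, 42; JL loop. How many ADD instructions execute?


Loop trace (R2 starts at 0, target 42, step 3):
  ADD #1: R2 = 0 + 3 = 3  → 3 < 42, loop
  ADD #2: R2 = 3 + 3 = 6  → 6 < 42, loop
  ADD #3: R2 = 6 + 3 = 9  → 9 < 42, loop
  ADD #4: R2 = 9 + 3 = 12  → 12 < 42, loop
  ADD #5: R2 = 12 + 3 = 15  → 15 < 42, loop
  ADD #6: R2 = 15 + 3 = 18  → 18 < 42, loop
  ADD #7: R2 = 18 + 3 = 21  → 21 < 42, loop
  ADD #8: R2 = 21 + 3 = 24  → 24 < 42, loop
  ADD #9: R2 = 24 + 3 = 27  → 27 < 42, loop
  ADD #10: R2 = 27 + 3 = 30  → 30 < 42, loop
  ADD #11: R2 = 30 + 3 = 33  → 33 < 42, loop
  ADD #12: R2 = 33 + 3 = 36  → 36 < 42, loop
  ADD #13: R2 = 36 + 3 = 39  → 39 < 42, loop
  ADD #14: R2 = 39 + 3 = 42  → 42 >= 42, exit
Total ADD instructions: 14

14


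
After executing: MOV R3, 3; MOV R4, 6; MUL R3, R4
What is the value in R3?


Register state trace:
  MOV R3, 3  → R3 = 3
  MOV R4, 6  → R4 = 6
  MUL R3, R4  → R3 = 3 * 6 = 18
Final: R3 = 18

18


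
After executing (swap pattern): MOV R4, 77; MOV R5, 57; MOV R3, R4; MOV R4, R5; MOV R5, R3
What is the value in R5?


Register state trace (swap pattern):
  MOV R4, 77  → R4 = 77
  MOV R5, 57  → R5 = 57
  MOV R3, R4  → R3 = 77  (save R4)
  MOV R4, R5  → R4 = 57  (R4 gets R5's value)
  MOV R5, R3  → R5 = 77  (R5 gets saved value)
Final: R5 = 77

77


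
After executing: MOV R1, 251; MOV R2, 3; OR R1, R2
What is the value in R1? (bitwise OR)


Register state trace:
  MOV R1, 251  → R1 = 251 (0b11111011)
  MOV R2, 3  → R2 = 3 (0b00000011)
  OR R1, R2   → R1 = 251 OR 3 = 251 (0b11111011)
Final: R1 = 251

251


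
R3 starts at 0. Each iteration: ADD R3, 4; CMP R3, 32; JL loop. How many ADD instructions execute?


Loop trace (R3 starts at 0, target 32, step 4):
  ADD #1: R3 = 0 + 4 = 4  → 4 < 32, loop
  ADD #2: R3 = 4 + 4 = 8  → 8 < 32, loop
  ADD #3: R3 = 8 + 4 = 12  → 12 < 32, loop
  ADD #4: R3 = 12 + 4 = 16  → 16 < 32, loop
  ADD #5: R3 = 16 + 4 = 20  → 20 < 32, loop
  ADD #6: R3 = 20 + 4 = 24  → 24 < 32, loop
  ADD #7: R3 = 24 + 4 = 28  → 28 < 32, loop
  ADD #8: R3 = 28 + 4 = 32  → 32 >= 32, exit
Total ADD instructions: 8

8


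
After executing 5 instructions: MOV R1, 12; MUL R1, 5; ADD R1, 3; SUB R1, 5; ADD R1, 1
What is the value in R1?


Register state trace:
  MOV R1, 12  → R1 = 12
  MUL R1, 5  → R1 = 12 * 5 = 60
  ADD R1, 3  → R1 = 60 + 3 = 63
  SUB R1, 5  → R1 = 63 - 5 = 58
  ADD R1, 1  → R1 = 58 + 1 = 59
Final: R1 = 59

59


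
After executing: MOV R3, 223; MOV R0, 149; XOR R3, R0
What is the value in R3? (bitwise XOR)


Register state trace:
  MOV R3, 223  → R3 = 223 (0b11011111)
  MOV R0, 149  → R0 = 149 (0b10010101)
  XOR R3, R0  → R3 = 223 XOR 149 = 74 (0b01001010)
Final: R3 = 74

74


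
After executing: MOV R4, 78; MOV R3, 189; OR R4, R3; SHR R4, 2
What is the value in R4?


Register state trace:
  MOV R4, 78  → R4 = 78 (0b01001110)
  MOV R3, 189  → R3 = 189 (0b10111101)
  OR R4, R3  → R4 = 78 OR 189 = 255 (0b11111111)
  SHR R4, 2  → R4 = 255 >> 2 = 63
Final: R4 = 63

63


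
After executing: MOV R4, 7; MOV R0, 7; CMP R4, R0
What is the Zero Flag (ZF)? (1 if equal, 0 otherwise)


Register state trace:
  MOV R4, 7  → R4 = 7
  MOV R0, 7  → R0 = 7
  CMP R4, R0  → computes 7 - 7 = 0
  Result is zero, so values are equal
ZF = 1

1


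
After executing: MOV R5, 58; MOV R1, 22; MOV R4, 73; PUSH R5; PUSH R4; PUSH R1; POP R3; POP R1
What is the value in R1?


Stack trace (top is rightmost):
  MOV R5, 58  → R5 = 58
  MOV R1, 22  → R1 = 22
  MOV R4, 73  → R4 = 73
  PUSH R5  → stack: [58]
  PUSH R4  → stack: [58, 73]
  PUSH R1  → stack: [58, 73, 22]
  POP R3  → R3 = 22, stack: [58, 73]
  POP R1  → R1 = 73, stack: [58]
Final: R1 = 73

73


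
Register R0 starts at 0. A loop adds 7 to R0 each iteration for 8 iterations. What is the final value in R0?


Starting value: R0 = 0
  Iter 1: R0 = 0 + 7 = 7
  Iter 2: R0 = 7 + 7 = 14
  Iter 3: R0 = 14 + 7 = 21
  Iter 4: R0 = 21 + 7 = 28
  Iter 5: R0 = 28 + 7 = 35
  Iter 6: R0 = 35 + 7 = 42
  Iter 7: R0 = 42 + 7 = 49
  Iter 8: R0 = 49 + 7 = 56
Final: R0 = 56

56


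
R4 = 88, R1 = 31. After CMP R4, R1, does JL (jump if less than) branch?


Trace:
  R4 = 88, R1 = 31
  CMP R4, R1  → compares 88 vs 31
  JL checks: is 88 less than 31?
  88 > 31, so condition is false
Branch taken: No

No


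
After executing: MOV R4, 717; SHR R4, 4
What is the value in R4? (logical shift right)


Register state trace:
  MOV R4, 717  → R4 = 717
  SHR R4, 4  → R4 = 717 >> 4 = 717 // 2^4 = 44
Final: R4 = 44

44


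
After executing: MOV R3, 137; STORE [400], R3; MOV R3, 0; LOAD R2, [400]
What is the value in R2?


Register and memory trace:
  MOV R3, 137  → R3 = 137
  STORE [400], R3  → mem[400] = 137
  MOV R3, 0  → R3 = 0
  LOAD R2, [400]  → R2 = mem[400] = 137
Final: R2 = 137

137


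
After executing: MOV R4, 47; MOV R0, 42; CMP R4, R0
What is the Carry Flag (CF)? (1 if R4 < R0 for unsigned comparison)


Register state trace:
  MOV R4, 47  → R4 = 47
  MOV R0, 42  → R0 = 42
  CMP R4, R0  → unsigned 47 - 42: no borrow
  47 >= 42, so CF = 0
CF = 0

0


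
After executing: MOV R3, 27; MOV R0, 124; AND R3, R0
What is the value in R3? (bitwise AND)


Register state trace:
  MOV R3, 27  → R3 = 27 (0b00011011)
  MOV R0, 124  → R0 = 124 (0b01111100)
  AND R3, R0  → R3 = 27 AND 124 = 24 (0b00011000)
Final: R3 = 24

24


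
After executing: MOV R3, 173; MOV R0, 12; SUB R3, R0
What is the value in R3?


Register state trace:
  MOV R3, 173  → R3 = 173
  MOV R0, 12  → R0 = 12
  SUB R3, R0  → R3 = 173 - 12 = 161
Final: R3 = 161

161


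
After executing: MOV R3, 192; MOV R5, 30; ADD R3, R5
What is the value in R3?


Register state trace:
  MOV R3, 192  → R3 = 192
  MOV R5, 30  → R5 = 30
  ADD R3, R5  → R3 = 192 + 30 = 222
Final: R3 = 222

222


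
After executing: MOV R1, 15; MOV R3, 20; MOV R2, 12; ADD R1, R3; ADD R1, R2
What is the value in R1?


Register state trace:
  MOV R1, 15  → R1 = 15
  MOV R3, 20  → R3 = 20
  MOV R2, 12  → R2 = 12
  ADD R1, R3  → R1 = 15 + 20 = 35
  ADD R1, R2  → R1 = 35 + 12 = 47
Final: R1 = 47

47


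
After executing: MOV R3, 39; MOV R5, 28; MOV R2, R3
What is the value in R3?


Register state trace:
  MOV R3, 39  → R3 = 39
  MOV R5, 28  → R5 = 28
  MOV R2, R3  → R2 = 39
Final: R3 = 39

39


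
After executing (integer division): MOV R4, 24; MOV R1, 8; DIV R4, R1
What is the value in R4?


Register state trace:
  MOV R4, 24  → R4 = 24
  MOV R1, 8  → R1 = 8
  DIV R4, R1  → R4 = 24 // 8 = 3
Final: R4 = 3

3


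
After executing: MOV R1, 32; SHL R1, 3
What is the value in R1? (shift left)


Register state trace:
  MOV R1, 32  → R1 = 32
  SHL R1, 3  → R1 = 32 << 3 = 32 * 2^3 = 256
Final: R1 = 256

256


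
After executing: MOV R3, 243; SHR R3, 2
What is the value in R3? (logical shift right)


Register state trace:
  MOV R3, 243  → R3 = 243
  SHR R3, 2  → R3 = 243 >> 2 = 243 // 2^2 = 60
Final: R3 = 60

60


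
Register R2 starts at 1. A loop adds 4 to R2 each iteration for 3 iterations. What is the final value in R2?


Starting value: R2 = 1
  Iter 1: R2 = 1 + 4 = 5
  Iter 2: R2 = 5 + 4 = 9
  Iter 3: R2 = 9 + 4 = 13
Final: R2 = 13

13


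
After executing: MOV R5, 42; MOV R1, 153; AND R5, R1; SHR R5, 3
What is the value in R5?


Register state trace:
  MOV R5, 42  → R5 = 42 (0b00101010)
  MOV R1, 153  → R1 = 153 (0b10011001)
  AND R5, R1  → R5 = 42 AND 153 = 8 (0b00001000)
  SHR R5, 3  → R5 = 8 >> 3 = 1
Final: R5 = 1

1


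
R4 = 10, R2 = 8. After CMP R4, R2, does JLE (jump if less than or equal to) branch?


Trace:
  R4 = 10, R2 = 8
  CMP R4, R2  → compares 10 vs 8
  JLE checks: is 10 less than or equal to 8?
  10 > 8, so condition is false
Branch taken: No

No


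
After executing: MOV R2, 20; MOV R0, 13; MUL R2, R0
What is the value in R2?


Register state trace:
  MOV R2, 20  → R2 = 20
  MOV R0, 13  → R0 = 13
  MUL R2, R0  → R2 = 20 * 13 = 260
Final: R2 = 260

260


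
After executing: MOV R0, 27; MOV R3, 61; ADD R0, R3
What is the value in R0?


Register state trace:
  MOV R0, 27  → R0 = 27
  MOV R3, 61  → R3 = 61
  ADD R0, R3  → R0 = 27 + 61 = 88
Final: R0 = 88

88


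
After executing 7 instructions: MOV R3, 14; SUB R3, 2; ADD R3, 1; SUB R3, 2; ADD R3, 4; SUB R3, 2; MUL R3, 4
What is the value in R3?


Register state trace:
  MOV R3, 14  → R3 = 14
  SUB R3, 2  → R3 = 14 - 2 = 12
  ADD R3, 1  → R3 = 12 + 1 = 13
  SUB R3, 2  → R3 = 13 - 2 = 11
  ADD R3, 4  → R3 = 11 + 4 = 15
  SUB R3, 2  → R3 = 15 - 2 = 13
  MUL R3, 4  → R3 = 13 * 4 = 52
Final: R3 = 52

52


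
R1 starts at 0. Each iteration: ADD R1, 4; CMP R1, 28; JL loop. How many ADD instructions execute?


Loop trace (R1 starts at 0, target 28, step 4):
  ADD #1: R1 = 0 + 4 = 4  → 4 < 28, loop
  ADD #2: R1 = 4 + 4 = 8  → 8 < 28, loop
  ADD #3: R1 = 8 + 4 = 12  → 12 < 28, loop
  ADD #4: R1 = 12 + 4 = 16  → 16 < 28, loop
  ADD #5: R1 = 16 + 4 = 20  → 20 < 28, loop
  ADD #6: R1 = 20 + 4 = 24  → 24 < 28, loop
  ADD #7: R1 = 24 + 4 = 28  → 28 >= 28, exit
Total ADD instructions: 7

7


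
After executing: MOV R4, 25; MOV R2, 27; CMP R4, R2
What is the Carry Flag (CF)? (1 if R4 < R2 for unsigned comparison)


Register state trace:
  MOV R4, 25  → R4 = 25
  MOV R2, 27  → R2 = 27
  CMP R4, R2  → unsigned 25 - 27: borrow occurs
  25 < 27, so CF = 1
CF = 1

1


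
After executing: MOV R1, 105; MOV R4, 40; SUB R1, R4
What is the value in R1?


Register state trace:
  MOV R1, 105  → R1 = 105
  MOV R4, 40  → R4 = 40
  SUB R1, R4  → R1 = 105 - 40 = 65
Final: R1 = 65

65


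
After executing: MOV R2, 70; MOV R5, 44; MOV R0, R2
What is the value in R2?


Register state trace:
  MOV R2, 70  → R2 = 70
  MOV R5, 44  → R5 = 44
  MOV R0, R2  → R0 = 70
Final: R2 = 70

70


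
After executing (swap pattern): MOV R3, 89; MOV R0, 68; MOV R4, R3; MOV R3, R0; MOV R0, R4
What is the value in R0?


Register state trace (swap pattern):
  MOV R3, 89  → R3 = 89
  MOV R0, 68  → R0 = 68
  MOV R4, R3  → R4 = 89  (save R3)
  MOV R3, R0  → R3 = 68  (R3 gets R0's value)
  MOV R0, R4  → R0 = 89  (R0 gets saved value)
Final: R0 = 89

89


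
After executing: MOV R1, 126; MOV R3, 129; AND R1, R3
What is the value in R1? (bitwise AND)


Register state trace:
  MOV R1, 126  → R1 = 126 (0b01111110)
  MOV R3, 129  → R3 = 129 (0b10000001)
  AND R1, R3  → R1 = 126 AND 129 = 0 (0b00000000)
Final: R1 = 0

0


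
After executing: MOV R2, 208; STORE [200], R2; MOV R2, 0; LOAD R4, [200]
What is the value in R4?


Register and memory trace:
  MOV R2, 208  → R2 = 208
  STORE [200], R2  → mem[200] = 208
  MOV R2, 0  → R2 = 0
  LOAD R4, [200]  → R4 = mem[200] = 208
Final: R4 = 208

208


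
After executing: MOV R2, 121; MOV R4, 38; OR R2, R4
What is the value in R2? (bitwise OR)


Register state trace:
  MOV R2, 121  → R2 = 121 (0b01111001)
  MOV R4, 38  → R4 = 38 (0b00100110)
  OR R2, R4   → R2 = 121 OR 38 = 127 (0b01111111)
Final: R2 = 127

127


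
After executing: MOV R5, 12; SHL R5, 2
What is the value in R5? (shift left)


Register state trace:
  MOV R5, 12  → R5 = 12
  SHL R5, 2  → R5 = 12 << 2 = 12 * 2^2 = 48
Final: R5 = 48

48


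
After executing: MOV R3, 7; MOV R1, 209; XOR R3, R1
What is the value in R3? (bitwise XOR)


Register state trace:
  MOV R3, 7  → R3 = 7 (0b00000111)
  MOV R1, 209  → R1 = 209 (0b11010001)
  XOR R3, R1  → R3 = 7 XOR 209 = 214 (0b11010110)
Final: R3 = 214

214


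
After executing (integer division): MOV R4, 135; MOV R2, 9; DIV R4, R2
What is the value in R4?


Register state trace:
  MOV R4, 135  → R4 = 135
  MOV R2, 9  → R2 = 9
  DIV R4, R2  → R4 = 135 // 9 = 15
Final: R4 = 15

15


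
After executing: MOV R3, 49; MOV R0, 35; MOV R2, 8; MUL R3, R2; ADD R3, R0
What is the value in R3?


Register state trace:
  MOV R3, 49  → R3 = 49
  MOV R0, 35  → R0 = 35
  MOV R2, 8  → R2 = 8
  MUL R3, R2  → R3 = 49 * 8 = 392
  ADD R3, R0  → R3 = 392 + 35 = 427
Final: R3 = 427

427


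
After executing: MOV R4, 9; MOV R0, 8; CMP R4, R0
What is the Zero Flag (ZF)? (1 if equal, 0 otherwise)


Register state trace:
  MOV R4, 9  → R4 = 9
  MOV R0, 8  → R0 = 8
  CMP R4, R0  → computes 9 - 8 = 1
  Result is nonzero, so values are not equal
ZF = 0

0


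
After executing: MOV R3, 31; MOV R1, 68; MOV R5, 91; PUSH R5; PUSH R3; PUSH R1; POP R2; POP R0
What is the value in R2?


Stack trace (top is rightmost):
  MOV R3, 31  → R3 = 31
  MOV R1, 68  → R1 = 68
  MOV R5, 91  → R5 = 91
  PUSH R5  → stack: [91]
  PUSH R3  → stack: [91, 31]
  PUSH R1  → stack: [91, 31, 68]
  POP R2  → R2 = 68, stack: [91, 31]
  POP R0  → R0 = 31, stack: [91]
Final: R2 = 68

68


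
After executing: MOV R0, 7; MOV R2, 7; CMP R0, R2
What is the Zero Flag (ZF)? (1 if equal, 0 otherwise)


Register state trace:
  MOV R0, 7  → R0 = 7
  MOV R2, 7  → R2 = 7
  CMP R0, R2  → computes 7 - 7 = 0
  Result is zero, so values are equal
ZF = 1

1


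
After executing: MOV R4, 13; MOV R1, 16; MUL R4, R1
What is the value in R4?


Register state trace:
  MOV R4, 13  → R4 = 13
  MOV R1, 16  → R1 = 16
  MUL R4, R1  → R4 = 13 * 16 = 208
Final: R4 = 208

208


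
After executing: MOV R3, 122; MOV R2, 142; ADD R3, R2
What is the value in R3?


Register state trace:
  MOV R3, 122  → R3 = 122
  MOV R2, 142  → R2 = 142
  ADD R3, R2  → R3 = 122 + 142 = 264
Final: R3 = 264

264


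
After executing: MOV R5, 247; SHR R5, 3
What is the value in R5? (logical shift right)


Register state trace:
  MOV R5, 247  → R5 = 247
  SHR R5, 3  → R5 = 247 >> 3 = 247 // 2^3 = 30
Final: R5 = 30

30


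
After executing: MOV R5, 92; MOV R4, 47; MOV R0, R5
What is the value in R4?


Register state trace:
  MOV R5, 92  → R5 = 92
  MOV R4, 47  → R4 = 47
  MOV R0, R5  → R0 = 92
Final: R4 = 47

47


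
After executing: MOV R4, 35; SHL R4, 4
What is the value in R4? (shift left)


Register state trace:
  MOV R4, 35  → R4 = 35
  SHL R4, 4  → R4 = 35 << 4 = 35 * 2^4 = 560
Final: R4 = 560

560


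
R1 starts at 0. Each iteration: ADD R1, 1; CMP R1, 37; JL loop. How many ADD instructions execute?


Loop trace (R1 starts at 0, target 37, step 1):
  ADD #1: R1 = 0 + 1 = 1  → 1 < 37, loop
  ADD #2: R1 = 1 + 1 = 2  → 2 < 37, loop
  ADD #3: R1 = 2 + 1 = 3  → 3 < 37, loop
  ADD #4: R1 = 3 + 1 = 4  → 4 < 37, loop
  ADD #5: R1 = 4 + 1 = 5  → 5 < 37, loop
  ADD #6: R1 = 5 + 1 = 6  → 6 < 37, loop
  ADD #7: R1 = 6 + 1 = 7  → 7 < 37, loop
  ADD #8: R1 = 7 + 1 = 8  → 8 < 37, loop
  ADD #9: R1 = 8 + 1 = 9  → 9 < 37, loop
  ADD #10: R1 = 9 + 1 = 10  → 10 < 37, loop
  ADD #11: R1 = 10 + 1 = 11  → 11 < 37, loop
  ADD #12: R1 = 11 + 1 = 12  → 12 < 37, loop
  ADD #13: R1 = 12 + 1 = 13  → 13 < 37, loop
  ADD #14: R1 = 13 + 1 = 14  → 14 < 37, loop
  ADD #15: R1 = 14 + 1 = 15  → 15 < 37, loop
  ADD #16: R1 = 15 + 1 = 16  → 16 < 37, loop
  ADD #17: R1 = 16 + 1 = 17  → 17 < 37, loop
  ADD #18: R1 = 17 + 1 = 18  → 18 < 37, loop
  ADD #19: R1 = 18 + 1 = 19  → 19 < 37, loop
  ADD #20: R1 = 19 + 1 = 20  → 20 < 37, loop
  ADD #21: R1 = 20 + 1 = 21  → 21 < 37, loop
  ADD #22: R1 = 21 + 1 = 22  → 22 < 37, loop
  ADD #23: R1 = 22 + 1 = 23  → 23 < 37, loop
  ADD #24: R1 = 23 + 1 = 24  → 24 < 37, loop
  ADD #25: R1 = 24 + 1 = 25  → 25 < 37, loop
  ADD #26: R1 = 25 + 1 = 26  → 26 < 37, loop
  ADD #27: R1 = 26 + 1 = 27  → 27 < 37, loop
  ADD #28: R1 = 27 + 1 = 28  → 28 < 37, loop
  ADD #29: R1 = 28 + 1 = 29  → 29 < 37, loop
  ADD #30: R1 = 29 + 1 = 30  → 30 < 37, loop
  ADD #31: R1 = 30 + 1 = 31  → 31 < 37, loop
  ADD #32: R1 = 31 + 1 = 32  → 32 < 37, loop
  ADD #33: R1 = 32 + 1 = 33  → 33 < 37, loop
  ADD #34: R1 = 33 + 1 = 34  → 34 < 37, loop
  ADD #35: R1 = 34 + 1 = 35  → 35 < 37, loop
  ADD #36: R1 = 35 + 1 = 36  → 36 < 37, loop
  ADD #37: R1 = 36 + 1 = 37  → 37 >= 37, exit
Total ADD instructions: 37

37


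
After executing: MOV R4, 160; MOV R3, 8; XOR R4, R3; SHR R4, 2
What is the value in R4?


Register state trace:
  MOV R4, 160  → R4 = 160 (0b10100000)
  MOV R3, 8  → R3 = 8 (0b00001000)
  XOR R4, R3  → R4 = 160 XOR 8 = 168 (0b10101000)
  SHR R4, 2  → R4 = 168 >> 2 = 42
Final: R4 = 42

42


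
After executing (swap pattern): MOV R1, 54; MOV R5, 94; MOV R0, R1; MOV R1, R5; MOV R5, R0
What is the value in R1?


Register state trace (swap pattern):
  MOV R1, 54  → R1 = 54
  MOV R5, 94  → R5 = 94
  MOV R0, R1  → R0 = 54  (save R1)
  MOV R1, R5  → R1 = 94  (R1 gets R5's value)
  MOV R5, R0  → R5 = 54  (R5 gets saved value)
Final: R1 = 94

94


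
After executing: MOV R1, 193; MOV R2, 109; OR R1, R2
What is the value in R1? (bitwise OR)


Register state trace:
  MOV R1, 193  → R1 = 193 (0b11000001)
  MOV R2, 109  → R2 = 109 (0b01101101)
  OR R1, R2   → R1 = 193 OR 109 = 237 (0b11101101)
Final: R1 = 237

237


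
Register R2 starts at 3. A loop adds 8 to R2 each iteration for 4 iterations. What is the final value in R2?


Starting value: R2 = 3
  Iter 1: R2 = 3 + 8 = 11
  Iter 2: R2 = 11 + 8 = 19
  Iter 3: R2 = 19 + 8 = 27
  Iter 4: R2 = 27 + 8 = 35
Final: R2 = 35

35


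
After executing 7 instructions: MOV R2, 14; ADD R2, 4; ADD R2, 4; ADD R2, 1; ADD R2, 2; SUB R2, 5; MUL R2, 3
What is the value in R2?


Register state trace:
  MOV R2, 14  → R2 = 14
  ADD R2, 4  → R2 = 14 + 4 = 18
  ADD R2, 4  → R2 = 18 + 4 = 22
  ADD R2, 1  → R2 = 22 + 1 = 23
  ADD R2, 2  → R2 = 23 + 2 = 25
  SUB R2, 5  → R2 = 25 - 5 = 20
  MUL R2, 3  → R2 = 20 * 3 = 60
Final: R2 = 60

60


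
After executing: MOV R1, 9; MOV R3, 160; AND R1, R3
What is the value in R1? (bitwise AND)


Register state trace:
  MOV R1, 9  → R1 = 9 (0b00001001)
  MOV R3, 160  → R3 = 160 (0b10100000)
  AND R1, R3  → R1 = 9 AND 160 = 0 (0b00000000)
Final: R1 = 0

0


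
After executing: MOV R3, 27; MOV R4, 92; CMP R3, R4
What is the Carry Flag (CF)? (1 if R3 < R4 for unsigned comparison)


Register state trace:
  MOV R3, 27  → R3 = 27
  MOV R4, 92  → R4 = 92
  CMP R3, R4  → unsigned 27 - 92: borrow occurs
  27 < 92, so CF = 1
CF = 1

1


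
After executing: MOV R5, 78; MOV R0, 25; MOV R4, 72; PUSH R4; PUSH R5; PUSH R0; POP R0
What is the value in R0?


Stack trace (top is rightmost):
  MOV R5, 78  → R5 = 78
  MOV R0, 25  → R0 = 25
  MOV R4, 72  → R4 = 72
  PUSH R4  → stack: [72]
  PUSH R5  → stack: [72, 78]
  PUSH R0  → stack: [72, 78, 25]
  POP R0  → R0 = 25, stack: [72, 78]
Final: R0 = 25

25


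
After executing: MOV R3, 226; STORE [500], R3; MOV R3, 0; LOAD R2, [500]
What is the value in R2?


Register and memory trace:
  MOV R3, 226  → R3 = 226
  STORE [500], R3  → mem[500] = 226
  MOV R3, 0  → R3 = 0
  LOAD R2, [500]  → R2 = mem[500] = 226
Final: R2 = 226

226


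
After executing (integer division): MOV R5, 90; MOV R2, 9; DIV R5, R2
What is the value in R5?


Register state trace:
  MOV R5, 90  → R5 = 90
  MOV R2, 9  → R2 = 9
  DIV R5, R2  → R5 = 90 // 9 = 10
Final: R5 = 10

10


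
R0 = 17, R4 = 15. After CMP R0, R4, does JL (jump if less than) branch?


Trace:
  R0 = 17, R4 = 15
  CMP R0, R4  → compares 17 vs 15
  JL checks: is 17 less than 15?
  17 > 15, so condition is false
Branch taken: No

No


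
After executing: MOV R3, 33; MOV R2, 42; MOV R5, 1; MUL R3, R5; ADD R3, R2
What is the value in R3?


Register state trace:
  MOV R3, 33  → R3 = 33
  MOV R2, 42  → R2 = 42
  MOV R5, 1  → R5 = 1
  MUL R3, R5  → R3 = 33 * 1 = 33
  ADD R3, R2  → R3 = 33 + 42 = 75
Final: R3 = 75

75


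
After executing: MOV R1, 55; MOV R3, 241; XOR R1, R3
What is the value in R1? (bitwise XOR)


Register state trace:
  MOV R1, 55  → R1 = 55 (0b00110111)
  MOV R3, 241  → R3 = 241 (0b11110001)
  XOR R1, R3  → R1 = 55 XOR 241 = 198 (0b11000110)
Final: R1 = 198

198


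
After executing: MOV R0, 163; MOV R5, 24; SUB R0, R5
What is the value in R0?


Register state trace:
  MOV R0, 163  → R0 = 163
  MOV R5, 24  → R5 = 24
  SUB R0, R5  → R0 = 163 - 24 = 139
Final: R0 = 139

139


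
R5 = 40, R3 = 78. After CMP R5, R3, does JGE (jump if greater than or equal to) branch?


Trace:
  R5 = 40, R3 = 78
  CMP R5, R3  → compares 40 vs 78
  JGE checks: is 40 greater than or equal to 78?
  40 < 78, so condition is false
Branch taken: No

No


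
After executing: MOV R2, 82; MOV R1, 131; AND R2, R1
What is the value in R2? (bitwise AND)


Register state trace:
  MOV R2, 82  → R2 = 82 (0b01010010)
  MOV R1, 131  → R1 = 131 (0b10000011)
  AND R2, R1  → R2 = 82 AND 131 = 2 (0b00000010)
Final: R2 = 2

2


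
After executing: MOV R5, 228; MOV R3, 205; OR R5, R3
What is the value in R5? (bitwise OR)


Register state trace:
  MOV R5, 228  → R5 = 228 (0b11100100)
  MOV R3, 205  → R3 = 205 (0b11001101)
  OR R5, R3   → R5 = 228 OR 205 = 237 (0b11101101)
Final: R5 = 237

237


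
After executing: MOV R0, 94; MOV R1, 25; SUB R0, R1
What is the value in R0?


Register state trace:
  MOV R0, 94  → R0 = 94
  MOV R1, 25  → R1 = 25
  SUB R0, R1  → R0 = 94 - 25 = 69
Final: R0 = 69

69


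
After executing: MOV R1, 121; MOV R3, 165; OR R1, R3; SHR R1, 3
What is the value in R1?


Register state trace:
  MOV R1, 121  → R1 = 121 (0b01111001)
  MOV R3, 165  → R3 = 165 (0b10100101)
  OR R1, R3  → R1 = 121 OR 165 = 253 (0b11111101)
  SHR R1, 3  → R1 = 253 >> 3 = 31
Final: R1 = 31

31


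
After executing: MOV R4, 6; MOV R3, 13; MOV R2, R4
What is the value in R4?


Register state trace:
  MOV R4, 6  → R4 = 6
  MOV R3, 13  → R3 = 13
  MOV R2, R4  → R2 = 6
Final: R4 = 6

6


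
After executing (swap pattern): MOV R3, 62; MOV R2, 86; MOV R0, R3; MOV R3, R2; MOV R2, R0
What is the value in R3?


Register state trace (swap pattern):
  MOV R3, 62  → R3 = 62
  MOV R2, 86  → R2 = 86
  MOV R0, R3  → R0 = 62  (save R3)
  MOV R3, R2  → R3 = 86  (R3 gets R2's value)
  MOV R2, R0  → R2 = 62  (R2 gets saved value)
Final: R3 = 86

86


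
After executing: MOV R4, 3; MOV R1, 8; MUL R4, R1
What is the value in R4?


Register state trace:
  MOV R4, 3  → R4 = 3
  MOV R1, 8  → R1 = 8
  MUL R4, R1  → R4 = 3 * 8 = 24
Final: R4 = 24

24


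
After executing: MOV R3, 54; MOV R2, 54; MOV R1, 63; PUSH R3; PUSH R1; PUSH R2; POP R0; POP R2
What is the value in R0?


Stack trace (top is rightmost):
  MOV R3, 54  → R3 = 54
  MOV R2, 54  → R2 = 54
  MOV R1, 63  → R1 = 63
  PUSH R3  → stack: [54]
  PUSH R1  → stack: [54, 63]
  PUSH R2  → stack: [54, 63, 54]
  POP R0  → R0 = 54, stack: [54, 63]
  POP R2  → R2 = 63, stack: [54]
Final: R0 = 54

54


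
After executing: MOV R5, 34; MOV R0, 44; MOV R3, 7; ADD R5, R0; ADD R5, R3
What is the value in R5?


Register state trace:
  MOV R5, 34  → R5 = 34
  MOV R0, 44  → R0 = 44
  MOV R3, 7  → R3 = 7
  ADD R5, R0  → R5 = 34 + 44 = 78
  ADD R5, R3  → R5 = 78 + 7 = 85
Final: R5 = 85

85


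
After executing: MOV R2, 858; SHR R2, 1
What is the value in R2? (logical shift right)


Register state trace:
  MOV R2, 858  → R2 = 858
  SHR R2, 1  → R2 = 858 >> 1 = 858 // 2^1 = 429
Final: R2 = 429

429


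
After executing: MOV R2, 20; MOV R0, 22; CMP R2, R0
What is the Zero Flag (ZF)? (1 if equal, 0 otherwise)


Register state trace:
  MOV R2, 20  → R2 = 20
  MOV R0, 22  → R0 = 22
  CMP R2, R0  → computes 20 - 22 = -2
  Result is nonzero, so values are not equal
ZF = 0

0


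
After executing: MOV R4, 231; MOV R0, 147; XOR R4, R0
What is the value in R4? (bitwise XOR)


Register state trace:
  MOV R4, 231  → R4 = 231 (0b11100111)
  MOV R0, 147  → R0 = 147 (0b10010011)
  XOR R4, R0  → R4 = 231 XOR 147 = 116 (0b01110100)
Final: R4 = 116

116


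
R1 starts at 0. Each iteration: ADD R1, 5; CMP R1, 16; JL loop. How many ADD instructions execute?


Loop trace (R1 starts at 0, target 16, step 5):
  ADD #1: R1 = 0 + 5 = 5  → 5 < 16, loop
  ADD #2: R1 = 5 + 5 = 10  → 10 < 16, loop
  ADD #3: R1 = 10 + 5 = 15  → 15 < 16, loop
  ADD #4: R1 = 15 + 5 = 20  → 20 >= 16, exit
Total ADD instructions: 4

4


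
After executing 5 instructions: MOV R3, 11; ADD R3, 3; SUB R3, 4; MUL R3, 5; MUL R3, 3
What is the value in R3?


Register state trace:
  MOV R3, 11  → R3 = 11
  ADD R3, 3  → R3 = 11 + 3 = 14
  SUB R3, 4  → R3 = 14 - 4 = 10
  MUL R3, 5  → R3 = 10 * 5 = 50
  MUL R3, 3  → R3 = 50 * 3 = 150
Final: R3 = 150

150


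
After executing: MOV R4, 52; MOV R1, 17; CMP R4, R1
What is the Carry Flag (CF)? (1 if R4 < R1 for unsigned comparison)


Register state trace:
  MOV R4, 52  → R4 = 52
  MOV R1, 17  → R1 = 17
  CMP R4, R1  → unsigned 52 - 17: no borrow
  52 >= 17, so CF = 0
CF = 0

0


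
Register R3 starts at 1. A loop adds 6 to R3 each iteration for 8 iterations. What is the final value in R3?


Starting value: R3 = 1
  Iter 1: R3 = 1 + 6 = 7
  Iter 2: R3 = 7 + 6 = 13
  Iter 3: R3 = 13 + 6 = 19
  Iter 4: R3 = 19 + 6 = 25
  Iter 5: R3 = 25 + 6 = 31
  Iter 6: R3 = 31 + 6 = 37
  Iter 7: R3 = 37 + 6 = 43
  Iter 8: R3 = 43 + 6 = 49
Final: R3 = 49

49


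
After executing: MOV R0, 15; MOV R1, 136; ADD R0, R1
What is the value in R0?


Register state trace:
  MOV R0, 15  → R0 = 15
  MOV R1, 136  → R1 = 136
  ADD R0, R1  → R0 = 15 + 136 = 151
Final: R0 = 151

151


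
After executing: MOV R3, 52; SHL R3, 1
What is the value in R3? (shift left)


Register state trace:
  MOV R3, 52  → R3 = 52
  SHL R3, 1  → R3 = 52 << 1 = 52 * 2^1 = 104
Final: R3 = 104

104


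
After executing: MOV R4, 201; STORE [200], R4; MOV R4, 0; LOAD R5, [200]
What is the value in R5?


Register and memory trace:
  MOV R4, 201  → R4 = 201
  STORE [200], R4  → mem[200] = 201
  MOV R4, 0  → R4 = 0
  LOAD R5, [200]  → R5 = mem[200] = 201
Final: R5 = 201

201


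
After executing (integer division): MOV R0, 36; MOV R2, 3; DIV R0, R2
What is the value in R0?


Register state trace:
  MOV R0, 36  → R0 = 36
  MOV R2, 3  → R2 = 3
  DIV R0, R2  → R0 = 36 // 3 = 12
Final: R0 = 12

12


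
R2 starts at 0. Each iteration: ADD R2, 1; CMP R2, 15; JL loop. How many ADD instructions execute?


Loop trace (R2 starts at 0, target 15, step 1):
  ADD #1: R2 = 0 + 1 = 1  → 1 < 15, loop
  ADD #2: R2 = 1 + 1 = 2  → 2 < 15, loop
  ADD #3: R2 = 2 + 1 = 3  → 3 < 15, loop
  ADD #4: R2 = 3 + 1 = 4  → 4 < 15, loop
  ADD #5: R2 = 4 + 1 = 5  → 5 < 15, loop
  ADD #6: R2 = 5 + 1 = 6  → 6 < 15, loop
  ADD #7: R2 = 6 + 1 = 7  → 7 < 15, loop
  ADD #8: R2 = 7 + 1 = 8  → 8 < 15, loop
  ADD #9: R2 = 8 + 1 = 9  → 9 < 15, loop
  ADD #10: R2 = 9 + 1 = 10  → 10 < 15, loop
  ADD #11: R2 = 10 + 1 = 11  → 11 < 15, loop
  ADD #12: R2 = 11 + 1 = 12  → 12 < 15, loop
  ADD #13: R2 = 12 + 1 = 13  → 13 < 15, loop
  ADD #14: R2 = 13 + 1 = 14  → 14 < 15, loop
  ADD #15: R2 = 14 + 1 = 15  → 15 >= 15, exit
Total ADD instructions: 15

15


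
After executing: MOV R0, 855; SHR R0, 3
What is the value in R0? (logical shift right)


Register state trace:
  MOV R0, 855  → R0 = 855
  SHR R0, 3  → R0 = 855 >> 3 = 855 // 2^3 = 106
Final: R0 = 106

106


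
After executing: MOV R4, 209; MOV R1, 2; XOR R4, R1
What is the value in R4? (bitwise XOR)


Register state trace:
  MOV R4, 209  → R4 = 209 (0b11010001)
  MOV R1, 2  → R1 = 2 (0b00000010)
  XOR R4, R1  → R4 = 209 XOR 2 = 211 (0b11010011)
Final: R4 = 211

211


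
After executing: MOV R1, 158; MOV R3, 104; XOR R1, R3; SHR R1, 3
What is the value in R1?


Register state trace:
  MOV R1, 158  → R1 = 158 (0b10011110)
  MOV R3, 104  → R3 = 104 (0b01101000)
  XOR R1, R3  → R1 = 158 XOR 104 = 246 (0b11110110)
  SHR R1, 3  → R1 = 246 >> 3 = 30
Final: R1 = 30

30


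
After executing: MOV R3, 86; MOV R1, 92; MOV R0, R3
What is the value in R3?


Register state trace:
  MOV R3, 86  → R3 = 86
  MOV R1, 92  → R1 = 92
  MOV R0, R3  → R0 = 86
Final: R3 = 86

86


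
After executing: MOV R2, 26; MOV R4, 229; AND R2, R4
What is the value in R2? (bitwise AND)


Register state trace:
  MOV R2, 26  → R2 = 26 (0b00011010)
  MOV R4, 229  → R4 = 229 (0b11100101)
  AND R2, R4  → R2 = 26 AND 229 = 0 (0b00000000)
Final: R2 = 0

0


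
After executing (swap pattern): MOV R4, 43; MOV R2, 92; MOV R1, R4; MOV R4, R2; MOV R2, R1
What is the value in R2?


Register state trace (swap pattern):
  MOV R4, 43  → R4 = 43
  MOV R2, 92  → R2 = 92
  MOV R1, R4  → R1 = 43  (save R4)
  MOV R4, R2  → R4 = 92  (R4 gets R2's value)
  MOV R2, R1  → R2 = 43  (R2 gets saved value)
Final: R2 = 43

43


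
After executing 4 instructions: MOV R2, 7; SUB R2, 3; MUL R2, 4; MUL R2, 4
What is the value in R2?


Register state trace:
  MOV R2, 7  → R2 = 7
  SUB R2, 3  → R2 = 7 - 3 = 4
  MUL R2, 4  → R2 = 4 * 4 = 16
  MUL R2, 4  → R2 = 16 * 4 = 64
Final: R2 = 64

64


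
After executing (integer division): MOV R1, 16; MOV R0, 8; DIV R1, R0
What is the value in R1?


Register state trace:
  MOV R1, 16  → R1 = 16
  MOV R0, 8  → R0 = 8
  DIV R1, R0  → R1 = 16 // 8 = 2
Final: R1 = 2

2


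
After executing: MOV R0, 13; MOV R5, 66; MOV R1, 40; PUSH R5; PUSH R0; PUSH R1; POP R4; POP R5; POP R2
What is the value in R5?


Stack trace (top is rightmost):
  MOV R0, 13  → R0 = 13
  MOV R5, 66  → R5 = 66
  MOV R1, 40  → R1 = 40
  PUSH R5  → stack: [66]
  PUSH R0  → stack: [66, 13]
  PUSH R1  → stack: [66, 13, 40]
  POP R4  → R4 = 40, stack: [66, 13]
  POP R5  → R5 = 13, stack: [66]
  POP R2  → R2 = 66, stack: []
Final: R5 = 13

13


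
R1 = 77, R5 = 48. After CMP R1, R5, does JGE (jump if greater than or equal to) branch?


Trace:
  R1 = 77, R5 = 48
  CMP R1, R5  → compares 77 vs 48
  JGE checks: is 77 greater than or equal to 48?
  77 > 48, so condition is true
Branch taken: Yes

Yes


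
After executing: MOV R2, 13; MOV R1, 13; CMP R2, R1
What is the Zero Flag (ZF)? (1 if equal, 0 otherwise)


Register state trace:
  MOV R2, 13  → R2 = 13
  MOV R1, 13  → R1 = 13
  CMP R2, R1  → computes 13 - 13 = 0
  Result is zero, so values are equal
ZF = 1

1


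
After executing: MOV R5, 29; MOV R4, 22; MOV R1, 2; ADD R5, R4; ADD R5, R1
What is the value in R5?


Register state trace:
  MOV R5, 29  → R5 = 29
  MOV R4, 22  → R4 = 22
  MOV R1, 2  → R1 = 2
  ADD R5, R4  → R5 = 29 + 22 = 51
  ADD R5, R1  → R5 = 51 + 2 = 53
Final: R5 = 53

53


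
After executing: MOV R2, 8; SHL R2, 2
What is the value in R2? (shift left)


Register state trace:
  MOV R2, 8  → R2 = 8
  SHL R2, 2  → R2 = 8 << 2 = 8 * 2^2 = 32
Final: R2 = 32

32


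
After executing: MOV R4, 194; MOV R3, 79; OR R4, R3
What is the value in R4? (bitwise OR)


Register state trace:
  MOV R4, 194  → R4 = 194 (0b11000010)
  MOV R3, 79  → R3 = 79 (0b01001111)
  OR R4, R3   → R4 = 194 OR 79 = 207 (0b11001111)
Final: R4 = 207

207


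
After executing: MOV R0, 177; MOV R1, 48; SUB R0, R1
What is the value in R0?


Register state trace:
  MOV R0, 177  → R0 = 177
  MOV R1, 48  → R1 = 48
  SUB R0, R1  → R0 = 177 - 48 = 129
Final: R0 = 129

129


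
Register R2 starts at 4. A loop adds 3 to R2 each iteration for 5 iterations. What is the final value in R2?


Starting value: R2 = 4
  Iter 1: R2 = 4 + 3 = 7
  Iter 2: R2 = 7 + 3 = 10
  Iter 3: R2 = 10 + 3 = 13
  Iter 4: R2 = 13 + 3 = 16
  Iter 5: R2 = 16 + 3 = 19
Final: R2 = 19

19


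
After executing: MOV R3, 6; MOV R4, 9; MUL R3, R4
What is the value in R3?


Register state trace:
  MOV R3, 6  → R3 = 6
  MOV R4, 9  → R4 = 9
  MUL R3, R4  → R3 = 6 * 9 = 54
Final: R3 = 54

54


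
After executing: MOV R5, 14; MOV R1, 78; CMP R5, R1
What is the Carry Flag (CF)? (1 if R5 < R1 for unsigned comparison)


Register state trace:
  MOV R5, 14  → R5 = 14
  MOV R1, 78  → R1 = 78
  CMP R5, R1  → unsigned 14 - 78: borrow occurs
  14 < 78, so CF = 1
CF = 1

1


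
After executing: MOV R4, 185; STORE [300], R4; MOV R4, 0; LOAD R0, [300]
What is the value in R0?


Register and memory trace:
  MOV R4, 185  → R4 = 185
  STORE [300], R4  → mem[300] = 185
  MOV R4, 0  → R4 = 0
  LOAD R0, [300]  → R0 = mem[300] = 185
Final: R0 = 185

185


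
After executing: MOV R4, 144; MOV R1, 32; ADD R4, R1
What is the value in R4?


Register state trace:
  MOV R4, 144  → R4 = 144
  MOV R1, 32  → R1 = 32
  ADD R4, R1  → R4 = 144 + 32 = 176
Final: R4 = 176

176


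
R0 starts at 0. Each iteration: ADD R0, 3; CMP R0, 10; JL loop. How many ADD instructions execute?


Loop trace (R0 starts at 0, target 10, step 3):
  ADD #1: R0 = 0 + 3 = 3  → 3 < 10, loop
  ADD #2: R0 = 3 + 3 = 6  → 6 < 10, loop
  ADD #3: R0 = 6 + 3 = 9  → 9 < 10, loop
  ADD #4: R0 = 9 + 3 = 12  → 12 >= 10, exit
Total ADD instructions: 4

4


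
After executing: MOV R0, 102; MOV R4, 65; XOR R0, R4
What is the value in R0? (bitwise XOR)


Register state trace:
  MOV R0, 102  → R0 = 102 (0b01100110)
  MOV R4, 65  → R4 = 65 (0b01000001)
  XOR R0, R4  → R0 = 102 XOR 65 = 39 (0b00100111)
Final: R0 = 39

39


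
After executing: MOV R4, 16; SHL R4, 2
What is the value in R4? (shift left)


Register state trace:
  MOV R4, 16  → R4 = 16
  SHL R4, 2  → R4 = 16 << 2 = 16 * 2^2 = 64
Final: R4 = 64

64


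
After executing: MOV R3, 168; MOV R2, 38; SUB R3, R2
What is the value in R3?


Register state trace:
  MOV R3, 168  → R3 = 168
  MOV R2, 38  → R2 = 38
  SUB R3, R2  → R3 = 168 - 38 = 130
Final: R3 = 130

130


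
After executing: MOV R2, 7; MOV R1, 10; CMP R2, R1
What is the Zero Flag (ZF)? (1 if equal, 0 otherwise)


Register state trace:
  MOV R2, 7  → R2 = 7
  MOV R1, 10  → R1 = 10
  CMP R2, R1  → computes 7 - 10 = -3
  Result is nonzero, so values are not equal
ZF = 0

0


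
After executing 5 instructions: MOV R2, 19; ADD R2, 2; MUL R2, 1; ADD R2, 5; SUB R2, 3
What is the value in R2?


Register state trace:
  MOV R2, 19  → R2 = 19
  ADD R2, 2  → R2 = 19 + 2 = 21
  MUL R2, 1  → R2 = 21 * 1 = 21
  ADD R2, 5  → R2 = 21 + 5 = 26
  SUB R2, 3  → R2 = 26 - 3 = 23
Final: R2 = 23

23


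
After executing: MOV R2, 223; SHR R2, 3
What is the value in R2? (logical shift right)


Register state trace:
  MOV R2, 223  → R2 = 223
  SHR R2, 3  → R2 = 223 >> 3 = 223 // 2^3 = 27
Final: R2 = 27

27


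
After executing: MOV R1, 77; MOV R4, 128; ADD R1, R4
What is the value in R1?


Register state trace:
  MOV R1, 77  → R1 = 77
  MOV R4, 128  → R4 = 128
  ADD R1, R4  → R1 = 77 + 128 = 205
Final: R1 = 205

205


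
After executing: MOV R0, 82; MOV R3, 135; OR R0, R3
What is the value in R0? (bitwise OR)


Register state trace:
  MOV R0, 82  → R0 = 82 (0b01010010)
  MOV R3, 135  → R3 = 135 (0b10000111)
  OR R0, R3   → R0 = 82 OR 135 = 215 (0b11010111)
Final: R0 = 215

215


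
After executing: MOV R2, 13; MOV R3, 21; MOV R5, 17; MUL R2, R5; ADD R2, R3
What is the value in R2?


Register state trace:
  MOV R2, 13  → R2 = 13
  MOV R3, 21  → R3 = 21
  MOV R5, 17  → R5 = 17
  MUL R2, R5  → R2 = 13 * 17 = 221
  ADD R2, R3  → R2 = 221 + 21 = 242
Final: R2 = 242

242


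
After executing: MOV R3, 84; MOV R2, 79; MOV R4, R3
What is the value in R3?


Register state trace:
  MOV R3, 84  → R3 = 84
  MOV R2, 79  → R2 = 79
  MOV R4, R3  → R4 = 84
Final: R3 = 84

84


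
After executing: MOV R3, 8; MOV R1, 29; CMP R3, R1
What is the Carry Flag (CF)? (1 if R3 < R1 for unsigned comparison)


Register state trace:
  MOV R3, 8  → R3 = 8
  MOV R1, 29  → R1 = 29
  CMP R3, R1  → unsigned 8 - 29: borrow occurs
  8 < 29, so CF = 1
CF = 1

1


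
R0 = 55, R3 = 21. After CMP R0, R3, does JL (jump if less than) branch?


Trace:
  R0 = 55, R3 = 21
  CMP R0, R3  → compares 55 vs 21
  JL checks: is 55 less than 21?
  55 > 21, so condition is false
Branch taken: No

No


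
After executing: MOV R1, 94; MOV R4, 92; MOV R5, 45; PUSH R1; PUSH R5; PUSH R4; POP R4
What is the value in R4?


Stack trace (top is rightmost):
  MOV R1, 94  → R1 = 94
  MOV R4, 92  → R4 = 92
  MOV R5, 45  → R5 = 45
  PUSH R1  → stack: [94]
  PUSH R5  → stack: [94, 45]
  PUSH R4  → stack: [94, 45, 92]
  POP R4  → R4 = 92, stack: [94, 45]
Final: R4 = 92

92


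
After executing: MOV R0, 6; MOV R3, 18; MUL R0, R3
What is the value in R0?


Register state trace:
  MOV R0, 6  → R0 = 6
  MOV R3, 18  → R3 = 18
  MUL R0, R3  → R0 = 6 * 18 = 108
Final: R0 = 108

108


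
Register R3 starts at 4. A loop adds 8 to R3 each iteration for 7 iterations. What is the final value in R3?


Starting value: R3 = 4
  Iter 1: R3 = 4 + 8 = 12
  Iter 2: R3 = 12 + 8 = 20
  Iter 3: R3 = 20 + 8 = 28
  Iter 4: R3 = 28 + 8 = 36
  Iter 5: R3 = 36 + 8 = 44
  Iter 6: R3 = 44 + 8 = 52
  Iter 7: R3 = 52 + 8 = 60
Final: R3 = 60

60


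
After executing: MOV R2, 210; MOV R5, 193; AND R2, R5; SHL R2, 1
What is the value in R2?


Register state trace:
  MOV R2, 210  → R2 = 210 (0b11010010)
  MOV R5, 193  → R5 = 193 (0b11000001)
  AND R2, R5  → R2 = 210 AND 193 = 192 (0b11000000)
  SHL R2, 1  → R2 = 192 << 1 = 384
Final: R2 = 384

384


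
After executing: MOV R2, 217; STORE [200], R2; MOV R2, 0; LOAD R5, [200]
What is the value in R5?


Register and memory trace:
  MOV R2, 217  → R2 = 217
  STORE [200], R2  → mem[200] = 217
  MOV R2, 0  → R2 = 0
  LOAD R5, [200]  → R5 = mem[200] = 217
Final: R5 = 217

217


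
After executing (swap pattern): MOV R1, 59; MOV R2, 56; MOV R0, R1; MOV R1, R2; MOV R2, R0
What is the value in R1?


Register state trace (swap pattern):
  MOV R1, 59  → R1 = 59
  MOV R2, 56  → R2 = 56
  MOV R0, R1  → R0 = 59  (save R1)
  MOV R1, R2  → R1 = 56  (R1 gets R2's value)
  MOV R2, R0  → R2 = 59  (R2 gets saved value)
Final: R1 = 56

56


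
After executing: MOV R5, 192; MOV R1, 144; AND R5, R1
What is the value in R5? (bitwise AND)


Register state trace:
  MOV R5, 192  → R5 = 192 (0b11000000)
  MOV R1, 144  → R1 = 144 (0b10010000)
  AND R5, R1  → R5 = 192 AND 144 = 128 (0b10000000)
Final: R5 = 128

128


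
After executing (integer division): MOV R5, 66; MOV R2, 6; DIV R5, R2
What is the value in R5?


Register state trace:
  MOV R5, 66  → R5 = 66
  MOV R2, 6  → R2 = 6
  DIV R5, R2  → R5 = 66 // 6 = 11
Final: R5 = 11

11


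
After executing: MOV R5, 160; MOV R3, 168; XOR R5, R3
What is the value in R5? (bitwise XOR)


Register state trace:
  MOV R5, 160  → R5 = 160 (0b10100000)
  MOV R3, 168  → R3 = 168 (0b10101000)
  XOR R5, R3  → R5 = 160 XOR 168 = 8 (0b00001000)
Final: R5 = 8

8
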